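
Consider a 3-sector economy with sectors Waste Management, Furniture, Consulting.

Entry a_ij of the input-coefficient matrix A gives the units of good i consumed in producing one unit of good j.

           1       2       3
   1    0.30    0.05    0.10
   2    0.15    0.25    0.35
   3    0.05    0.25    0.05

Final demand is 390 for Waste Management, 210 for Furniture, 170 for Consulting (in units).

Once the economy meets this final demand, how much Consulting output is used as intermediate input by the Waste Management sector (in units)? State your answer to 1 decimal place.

I − A =
  [   0.70    -0.05    -0.10]
  [  -0.15     0.75    -0.35]
  [  -0.05    -0.25     0.95]
Cofactors of I−A, C_ij = (−1)^(i+j)·(minor ij) (rows/columns in the sector order above):
  C_11 = (0.75)(0.95) − (-0.35)(-0.25) = 0.6250
  C_12 = −[(-0.15)(0.95) − (-0.35)(-0.05)] = 0.1600
  C_13 = (-0.15)(-0.25) − (0.75)(-0.05) = 0.0750
  C_21 = −[(-0.05)(0.95) − (-0.10)(-0.25)] = 0.0725
  C_22 = (0.70)(0.95) − (-0.10)(-0.05) = 0.6600
  C_23 = −[(0.70)(-0.25) − (-0.05)(-0.05)] = 0.1775
  C_31 = (-0.05)(-0.35) − (-0.10)(0.75) = 0.0925
  C_32 = −[(0.70)(-0.35) − (-0.10)(-0.15)] = 0.2600
  C_33 = (0.70)(0.75) − (-0.05)(-0.15) = 0.5175
det(I−A) = Σ_j (I−A)_1j·C_1j = (0.70)(0.6250) + (-0.05)(0.1600) + (-0.10)(0.0750) = 0.4220
adj(I−A) = Cᵀ =
  [ 0.6250   0.0725   0.0925]
  [ 0.1600   0.6600   0.2600]
  [ 0.0750   0.1775   0.5175]
(I − A)⁻¹ = adj(I−A) / det(I−A) ≈
  [   1.4810     0.1718     0.2192]
  [   0.3791     1.5640     0.6161]
  [   0.1777     0.4206     1.2263]
First solve x = (I − A)⁻¹ d = adj(I−A)·d / det(I−A); in particular x_1 = (0.6250·390 + 0.0725·210 + 0.0925·170) / 0.4220 = 274.70 / 0.4220 ≈ 650.948.
Intermediate flow from 3 to 1: z_31 = a_31 · x_1 = 0.05 × 274.70 / 0.4220 = 13.735 / 0.4220 ≈ 32.5.

z_31 = 32.5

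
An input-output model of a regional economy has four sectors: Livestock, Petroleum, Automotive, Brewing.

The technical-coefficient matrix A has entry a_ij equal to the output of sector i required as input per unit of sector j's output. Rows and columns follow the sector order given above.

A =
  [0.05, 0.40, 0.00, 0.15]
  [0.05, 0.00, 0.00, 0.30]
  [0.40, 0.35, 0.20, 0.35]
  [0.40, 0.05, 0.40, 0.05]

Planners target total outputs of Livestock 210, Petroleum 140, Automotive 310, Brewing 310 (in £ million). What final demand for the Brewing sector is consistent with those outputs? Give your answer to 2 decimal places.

I − A =
  [   0.95    -0.40     0.00    -0.15]
  [  -0.05     1.00     0.00    -0.30]
  [  -0.40    -0.35     0.80    -0.35]
  [  -0.40    -0.05    -0.40     0.95]
d = (I − A) x:
  d_1 = (+0.95)·210 + (-0.40)·140 + (+0.00)·310 + (-0.15)·310 = 97.00
  d_2 = (-0.05)·210 + (+1.00)·140 + (+0.00)·310 + (-0.30)·310 = 36.50
  d_3 = (-0.40)·210 + (-0.35)·140 + (+0.80)·310 + (-0.35)·310 = 6.50
  d_4 = (-0.40)·210 + (-0.05)·140 + (-0.40)·310 + (+0.95)·310 = 79.50

d_4 = 79.50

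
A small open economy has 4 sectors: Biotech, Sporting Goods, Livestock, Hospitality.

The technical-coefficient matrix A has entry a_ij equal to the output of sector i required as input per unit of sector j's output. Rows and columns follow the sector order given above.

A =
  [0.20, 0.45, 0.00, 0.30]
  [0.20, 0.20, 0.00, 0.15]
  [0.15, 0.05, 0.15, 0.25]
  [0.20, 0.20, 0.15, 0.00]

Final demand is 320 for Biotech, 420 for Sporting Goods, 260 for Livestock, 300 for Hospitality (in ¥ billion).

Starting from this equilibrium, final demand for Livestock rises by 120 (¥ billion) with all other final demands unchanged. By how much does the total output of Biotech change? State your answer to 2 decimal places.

I − A =
  [   0.80    -0.45     0.00    -0.30]
  [  -0.20     0.80     0.00    -0.15]
  [  -0.15    -0.05     0.85    -0.25]
  [  -0.20    -0.20    -0.15     1.00]
Compute the cofactors C_ij = (−1)^(i+j)·(3×3 minor ij) of I−A; the adjugate is their transpose:
adj(I−A) = Cᵀ =
  [ 0.623375   0.418875   0.046125   0.261375]
  [ 0.191375   0.592250   0.027000   0.153000]
  [ 0.177000   0.176000   0.452500   0.192625]
  [ 0.189500   0.228625   0.082500   0.467500]
det(I−A) = Σ_j (I−A)_1j·C_1j = (0.80)(0.623375) + (-0.45)(0.191375) + (0.00)(0.177000) + (-0.30)(0.189500) = 0.35573125
(I − A)⁻¹ = adj(I−A) / det(I−A) ≈
  [   1.7524     1.1775     0.1297     0.7348]
  [   0.5380     1.6649     0.0759     0.4301]
  [   0.4976     0.4948     1.2720     0.5415]
  [   0.5327     0.6427     0.2319     1.3142]
Δx = (I − A)⁻¹ Δd with Δd having +120 in the Livestock component and 0 elsewhere.
So Δx_B = L_BL · (+120), where L_BL = adj(I−A)_BL / det(I−A) = 0.046125 / 0.35573125.
Δx_B = 0.046125 × (+120) / 0.35573125 = 5.535 / 0.35573125 ≈ 15.56.

Δx_B = 15.56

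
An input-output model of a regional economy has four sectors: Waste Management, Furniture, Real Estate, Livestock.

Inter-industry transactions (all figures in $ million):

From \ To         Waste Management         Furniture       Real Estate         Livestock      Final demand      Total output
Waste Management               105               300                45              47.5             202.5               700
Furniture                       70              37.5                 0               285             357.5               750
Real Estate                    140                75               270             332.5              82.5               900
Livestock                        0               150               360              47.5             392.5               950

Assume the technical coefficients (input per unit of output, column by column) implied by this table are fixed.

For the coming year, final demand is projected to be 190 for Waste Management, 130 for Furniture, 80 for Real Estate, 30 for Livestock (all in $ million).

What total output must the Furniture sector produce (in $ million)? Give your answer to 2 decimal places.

Technical coefficients a_ij = z_ij / X_j:
  a_11 = 105/700 = 0.15, a_21 = 70/700 = 0.10, a_31 = 140/700 = 0.20, a_41 = 0/700 = 0.00
  a_12 = 300/750 = 0.40, a_22 = 37.5/750 = 0.05, a_32 = 75/750 = 0.10, a_42 = 150/750 = 0.20
  a_13 = 45/900 = 0.05, a_23 = 0/900 = 0.00, a_33 = 270/900 = 0.30, a_43 = 360/900 = 0.40
  a_14 = 47.5/950 = 0.05, a_24 = 285/950 = 0.30, a_34 = 332.5/950 = 0.35, a_44 = 47.5/950 = 0.05
I − A =
  [   0.85    -0.40    -0.05    -0.05]
  [  -0.10     0.95     0.00    -0.30]
  [  -0.20    -0.10     0.70    -0.35]
  [   0.00    -0.20    -0.40     0.95]
Compute the cofactors C_ij = (−1)^(i+j)·(3×3 minor ij) of I−A; the adjugate is their transpose:
adj(I−A) = Cᵀ =
  [ 0.444750   0.227250   0.109125   0.135375]
  [ 0.076500   0.432750   0.108750   0.180750]
  [ 0.185000   0.218250   0.677125   0.328125]
  [ 0.094000   0.183000   0.308000   0.527250]
det(I−A) = Σ_j (I−A)_1j·C_1j = (0.85)(0.444750) + (-0.40)(0.076500) + (-0.05)(0.185000) + (-0.05)(0.094000) = 0.3334875
(I − A)⁻¹ = adj(I−A) / det(I−A) ≈
  [   1.3336     0.6814     0.3272     0.4059]
  [   0.2294     1.2976     0.3261     0.5420]
  [   0.5547     0.6544     2.0304     0.9839]
  [   0.2819     0.5487     0.9236     1.5810]
x = (I − A)⁻¹ d = adj(I−A)·d / det(I−A), with det(I−A) = 0.3334875:
  x_1 = (0.444750·190 + 0.227250·130 + 0.109125·80 + 0.135375·30) / 0.3334875 = 126.83625 / 0.3334875 ≈ 380.33
  x_2 = (0.076500·190 + 0.432750·130 + 0.108750·80 + 0.180750·30) / 0.3334875 = 84.915 / 0.3334875 ≈ 254.63
  x_3 = (0.185000·190 + 0.218250·130 + 0.677125·80 + 0.328125·30) / 0.3334875 = 127.53625 / 0.3334875 ≈ 382.43
  x_4 = (0.094000·190 + 0.183000·130 + 0.308000·80 + 0.527250·30) / 0.3334875 = 82.1075 / 0.3334875 ≈ 246.21

x_2 = 254.63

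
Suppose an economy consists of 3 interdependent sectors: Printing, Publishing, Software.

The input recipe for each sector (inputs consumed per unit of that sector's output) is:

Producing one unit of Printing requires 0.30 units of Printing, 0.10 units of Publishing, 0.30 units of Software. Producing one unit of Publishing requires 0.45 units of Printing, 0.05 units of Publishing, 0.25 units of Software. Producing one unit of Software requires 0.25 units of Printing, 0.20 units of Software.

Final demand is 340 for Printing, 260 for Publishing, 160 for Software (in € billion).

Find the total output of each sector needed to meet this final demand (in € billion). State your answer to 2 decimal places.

x_1 = 970.73, x_2 = 375.87, x_3 = 681.48

I − A =
  [   0.70    -0.45    -0.25]
  [  -0.10     0.95     0.00]
  [  -0.30    -0.25     0.80]
Cofactors of I−A, C_ij = (−1)^(i+j)·(minor ij) (rows/columns in the sector order above):
  C_11 = (0.95)(0.80) − (0.00)(-0.25) = 0.7600
  C_12 = −[(-0.10)(0.80) − (0.00)(-0.30)] = 0.0800
  C_13 = (-0.10)(-0.25) − (0.95)(-0.30) = 0.3100
  C_21 = −[(-0.45)(0.80) − (-0.25)(-0.25)] = 0.4225
  C_22 = (0.70)(0.80) − (-0.25)(-0.30) = 0.4850
  C_23 = −[(0.70)(-0.25) − (-0.45)(-0.30)] = 0.3100
  C_31 = (-0.45)(0.00) − (-0.25)(0.95) = 0.2375
  C_32 = −[(0.70)(0.00) − (-0.25)(-0.10)] = 0.0250
  C_33 = (0.70)(0.95) − (-0.45)(-0.10) = 0.6200
det(I−A) = Σ_j (I−A)_1j·C_1j = (0.70)(0.7600) + (-0.45)(0.0800) + (-0.25)(0.3100) = 0.4185
adj(I−A) = Cᵀ =
  [ 0.7600   0.4225   0.2375]
  [ 0.0800   0.4850   0.0250]
  [ 0.3100   0.3100   0.6200]
(I − A)⁻¹ = adj(I−A) / det(I−A) ≈
  [   1.8160     1.0096     0.5675]
  [   0.1912     1.1589     0.0597]
  [   0.7407     0.7407     1.4815]
x = (I − A)⁻¹ d = adj(I−A)·d / det(I−A), with det(I−A) = 0.4185:
  x_1 = (0.7600·340 + 0.4225·260 + 0.2375·160) / 0.4185 = 406.25 / 0.4185 ≈ 970.73
  x_2 = (0.0800·340 + 0.4850·260 + 0.0250·160) / 0.4185 = 157.30 / 0.4185 ≈ 375.87
  x_3 = (0.3100·340 + 0.3100·260 + 0.6200·160) / 0.4185 = 285.20 / 0.4185 ≈ 681.48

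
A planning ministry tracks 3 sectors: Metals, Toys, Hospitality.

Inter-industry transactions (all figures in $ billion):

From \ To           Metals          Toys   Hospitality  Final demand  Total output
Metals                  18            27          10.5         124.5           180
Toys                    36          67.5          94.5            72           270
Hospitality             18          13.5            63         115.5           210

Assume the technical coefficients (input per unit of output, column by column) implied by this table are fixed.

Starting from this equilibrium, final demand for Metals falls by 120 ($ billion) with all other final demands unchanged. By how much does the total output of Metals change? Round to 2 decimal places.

Technical coefficients a_ij = z_ij / X_j:
  a_11 = 18/180 = 0.10, a_21 = 36/180 = 0.20, a_31 = 18/180 = 0.10
  a_12 = 27/270 = 0.10, a_22 = 67.5/270 = 0.25, a_32 = 13.5/270 = 0.05
  a_13 = 10.5/210 = 0.05, a_23 = 94.5/210 = 0.45, a_33 = 63/210 = 0.30
I − A =
  [   0.90    -0.10    -0.05]
  [  -0.20     0.75    -0.45]
  [  -0.10    -0.05     0.70]
Cofactors of I−A, C_ij = (−1)^(i+j)·(minor ij) (rows/columns in the sector order above):
  C_11 = (0.75)(0.70) − (-0.45)(-0.05) = 0.5025
  C_12 = −[(-0.20)(0.70) − (-0.45)(-0.10)] = 0.1850
  C_13 = (-0.20)(-0.05) − (0.75)(-0.10) = 0.0850
  C_21 = −[(-0.10)(0.70) − (-0.05)(-0.05)] = 0.0725
  C_22 = (0.90)(0.70) − (-0.05)(-0.10) = 0.6250
  C_23 = −[(0.90)(-0.05) − (-0.10)(-0.10)] = 0.0550
  C_31 = (-0.10)(-0.45) − (-0.05)(0.75) = 0.0825
  C_32 = −[(0.90)(-0.45) − (-0.05)(-0.20)] = 0.4150
  C_33 = (0.90)(0.75) − (-0.10)(-0.20) = 0.6550
det(I−A) = Σ_j (I−A)_1j·C_1j = (0.90)(0.5025) + (-0.10)(0.1850) + (-0.05)(0.0850) = 0.4295
adj(I−A) = Cᵀ =
  [ 0.5025   0.0725   0.0825]
  [ 0.1850   0.6250   0.4150]
  [ 0.0850   0.0550   0.6550]
(I − A)⁻¹ = adj(I−A) / det(I−A) ≈
  [   1.1700     0.1688     0.1921]
  [   0.4307     1.4552     0.9662]
  [   0.1979     0.1281     1.5250]
Δx = (I − A)⁻¹ Δd with Δd having -120 in the Metals component and 0 elsewhere.
So Δx_1 = L_11 · (-120), where L_11 = adj(I−A)_11 / det(I−A) = 0.5025 / 0.4295.
Δx_1 = 0.5025 × (-120) / 0.4295 = -60.30 / 0.4295 ≈ -140.40.

Δx_1 = -140.40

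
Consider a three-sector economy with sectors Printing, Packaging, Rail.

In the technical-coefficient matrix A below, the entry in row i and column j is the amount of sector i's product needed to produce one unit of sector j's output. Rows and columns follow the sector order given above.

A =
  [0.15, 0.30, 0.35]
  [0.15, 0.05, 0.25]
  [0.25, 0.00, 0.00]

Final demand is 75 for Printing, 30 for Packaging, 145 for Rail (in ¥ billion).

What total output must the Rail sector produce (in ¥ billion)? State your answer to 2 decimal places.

x_3 = 197.73

I − A =
  [   0.85    -0.30    -0.35]
  [  -0.15     0.95    -0.25]
  [  -0.25     0.00     1.00]
Cofactors of I−A, C_ij = (−1)^(i+j)·(minor ij) (rows/columns in the sector order above):
  C_11 = (0.95)(1.00) − (-0.25)(0.00) = 0.9500
  C_12 = −[(-0.15)(1.00) − (-0.25)(-0.25)] = 0.2125
  C_13 = (-0.15)(0.00) − (0.95)(-0.25) = 0.2375
  C_21 = −[(-0.30)(1.00) − (-0.35)(0.00)] = 0.3000
  C_22 = (0.85)(1.00) − (-0.35)(-0.25) = 0.7625
  C_23 = −[(0.85)(0.00) − (-0.30)(-0.25)] = 0.0750
  C_31 = (-0.30)(-0.25) − (-0.35)(0.95) = 0.4075
  C_32 = −[(0.85)(-0.25) − (-0.35)(-0.15)] = 0.2650
  C_33 = (0.85)(0.95) − (-0.30)(-0.15) = 0.7625
det(I−A) = Σ_j (I−A)_1j·C_1j = (0.85)(0.9500) + (-0.30)(0.2125) + (-0.35)(0.2375) = 0.660625
adj(I−A) = Cᵀ =
  [ 0.9500   0.3000   0.4075]
  [ 0.2125   0.7625   0.2650]
  [ 0.2375   0.0750   0.7625]
(I − A)⁻¹ = adj(I−A) / det(I−A) ≈
  [   1.4380     0.4541     0.6168]
  [   0.3217     1.1542     0.4011]
  [   0.3595     0.1135     1.1542]
x = (I − A)⁻¹ d = adj(I−A)·d / det(I−A), with det(I−A) = 0.660625:
  x_1 = (0.9500·75 + 0.3000·30 + 0.4075·145) / 0.660625 = 139.3375 / 0.660625 ≈ 210.92
  x_2 = (0.2125·75 + 0.7625·30 + 0.2650·145) / 0.660625 = 77.2375 / 0.660625 ≈ 116.92
  x_3 = (0.2375·75 + 0.0750·30 + 0.7625·145) / 0.660625 = 130.625 / 0.660625 ≈ 197.73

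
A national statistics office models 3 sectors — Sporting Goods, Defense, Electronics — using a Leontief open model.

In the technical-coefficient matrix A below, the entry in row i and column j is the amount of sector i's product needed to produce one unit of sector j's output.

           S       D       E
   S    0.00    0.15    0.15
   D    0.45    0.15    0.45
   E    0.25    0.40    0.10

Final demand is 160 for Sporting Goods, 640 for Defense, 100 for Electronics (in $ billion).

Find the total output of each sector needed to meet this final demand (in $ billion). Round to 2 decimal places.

I − A =
  [   1.00    -0.15    -0.15]
  [  -0.45     0.85    -0.45]
  [  -0.25    -0.40     0.90]
Cofactors of I−A, C_ij = (−1)^(i+j)·(minor ij) (rows/columns in the sector order above):
  C_11 = (0.85)(0.90) − (-0.45)(-0.40) = 0.5850
  C_12 = −[(-0.45)(0.90) − (-0.45)(-0.25)] = 0.5175
  C_13 = (-0.45)(-0.40) − (0.85)(-0.25) = 0.3925
  C_21 = −[(-0.15)(0.90) − (-0.15)(-0.40)] = 0.1950
  C_22 = (1.00)(0.90) − (-0.15)(-0.25) = 0.8625
  C_23 = −[(1.00)(-0.40) − (-0.15)(-0.25)] = 0.4375
  C_31 = (-0.15)(-0.45) − (-0.15)(0.85) = 0.1950
  C_32 = −[(1.00)(-0.45) − (-0.15)(-0.45)] = 0.5175
  C_33 = (1.00)(0.85) − (-0.15)(-0.45) = 0.7825
det(I−A) = Σ_j (I−A)_1j·C_1j = (1.00)(0.5850) + (-0.15)(0.5175) + (-0.15)(0.3925) = 0.4485
adj(I−A) = Cᵀ =
  [ 0.5850   0.1950   0.1950]
  [ 0.5175   0.8625   0.5175]
  [ 0.3925   0.4375   0.7825]
(I − A)⁻¹ = adj(I−A) / det(I−A) ≈
  [   1.3043     0.4348     0.4348]
  [   1.1538     1.9231     1.1538]
  [   0.8751     0.9755     1.7447]
x = (I − A)⁻¹ d = adj(I−A)·d / det(I−A), with det(I−A) = 0.4485:
  x_S = (0.5850·160 + 0.1950·640 + 0.1950·100) / 0.4485 = 237.90 / 0.4485 ≈ 530.43
  x_D = (0.5175·160 + 0.8625·640 + 0.5175·100) / 0.4485 = 686.55 / 0.4485 ≈ 1530.77
  x_E = (0.3925·160 + 0.4375·640 + 0.7825·100) / 0.4485 = 421.05 / 0.4485 ≈ 938.80

x_S = 530.43, x_D = 1530.77, x_E = 938.80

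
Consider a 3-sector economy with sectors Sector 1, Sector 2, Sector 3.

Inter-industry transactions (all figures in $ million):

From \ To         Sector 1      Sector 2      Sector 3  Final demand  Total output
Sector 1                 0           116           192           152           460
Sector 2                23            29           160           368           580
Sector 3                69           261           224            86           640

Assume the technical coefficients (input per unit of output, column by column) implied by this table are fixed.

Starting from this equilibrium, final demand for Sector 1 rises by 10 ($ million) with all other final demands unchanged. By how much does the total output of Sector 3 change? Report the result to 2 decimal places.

Technical coefficients a_ij = z_ij / X_j:
  a_11 = 0/460 = 0.00, a_21 = 23/460 = 0.05, a_31 = 69/460 = 0.15
  a_12 = 116/580 = 0.20, a_22 = 29/580 = 0.05, a_32 = 261/580 = 0.45
  a_13 = 192/640 = 0.30, a_23 = 160/640 = 0.25, a_33 = 224/640 = 0.35
I − A =
  [   1.00    -0.20    -0.30]
  [  -0.05     0.95    -0.25]
  [  -0.15    -0.45     0.65]
Cofactors of I−A, C_ij = (−1)^(i+j)·(minor ij) (rows/columns in the sector order above):
  C_11 = (0.95)(0.65) − (-0.25)(-0.45) = 0.5050
  C_12 = −[(-0.05)(0.65) − (-0.25)(-0.15)] = 0.0700
  C_13 = (-0.05)(-0.45) − (0.95)(-0.15) = 0.1650
  C_21 = −[(-0.20)(0.65) − (-0.30)(-0.45)] = 0.2650
  C_22 = (1.00)(0.65) − (-0.30)(-0.15) = 0.6050
  C_23 = −[(1.00)(-0.45) − (-0.20)(-0.15)] = 0.4800
  C_31 = (-0.20)(-0.25) − (-0.30)(0.95) = 0.3350
  C_32 = −[(1.00)(-0.25) − (-0.30)(-0.05)] = 0.2650
  C_33 = (1.00)(0.95) − (-0.20)(-0.05) = 0.9400
det(I−A) = Σ_j (I−A)_1j·C_1j = (1.00)(0.5050) + (-0.20)(0.0700) + (-0.30)(0.1650) = 0.4415
adj(I−A) = Cᵀ =
  [ 0.5050   0.2650   0.3350]
  [ 0.0700   0.6050   0.2650]
  [ 0.1650   0.4800   0.9400]
(I − A)⁻¹ = adj(I−A) / det(I−A) ≈
  [   1.1438     0.6002     0.7588]
  [   0.1586     1.3703     0.6002]
  [   0.3737     1.0872     2.1291]
Δx = (I − A)⁻¹ Δd with Δd having +10 in the Sector 1 component and 0 elsewhere.
So Δx_3 = L_31 · (+10), where L_31 = adj(I−A)_31 / det(I−A) = 0.1650 / 0.4415.
Δx_3 = 0.1650 × (+10) / 0.4415 = 1.65 / 0.4415 ≈ 3.74.

Δx_3 = 3.74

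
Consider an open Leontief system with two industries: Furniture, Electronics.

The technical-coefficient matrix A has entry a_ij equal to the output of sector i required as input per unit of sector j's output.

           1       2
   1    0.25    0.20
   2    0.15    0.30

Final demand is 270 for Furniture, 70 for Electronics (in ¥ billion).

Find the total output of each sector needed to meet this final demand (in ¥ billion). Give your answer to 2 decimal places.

x_1 = 410.10, x_2 = 187.88

I − A =
  [   0.75    -0.20]
  [  -0.15     0.70]
det(I−A) = (0.75)(0.70) − (-0.20)(-0.15) = 0.4950
adj(I−A) = [[0.70, 0.20], [0.15, 0.75]]
(I − A)⁻¹ = adj(I−A) / det(I−A) ≈
  [   1.4141     0.4040]
  [   0.3030     1.5152]
x = (I − A)⁻¹ d = adj(I−A)·d / det(I−A), with det(I−A) = 0.4950:
  x_1 = (0.70·270 + 0.20·70) / 0.4950 = 203.00 / 0.4950 ≈ 410.10
  x_2 = (0.15·270 + 0.75·70) / 0.4950 = 93.00 / 0.4950 ≈ 187.88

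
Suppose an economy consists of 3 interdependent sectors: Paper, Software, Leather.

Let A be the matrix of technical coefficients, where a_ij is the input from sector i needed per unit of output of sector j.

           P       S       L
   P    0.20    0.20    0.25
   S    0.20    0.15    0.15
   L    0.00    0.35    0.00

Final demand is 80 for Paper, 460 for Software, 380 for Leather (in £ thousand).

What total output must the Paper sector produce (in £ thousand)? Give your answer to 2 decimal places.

x_P = 496.47

I − A =
  [   0.80    -0.20    -0.25]
  [  -0.20     0.85    -0.15]
  [   0.00    -0.35     1.00]
Cofactors of I−A, C_ij = (−1)^(i+j)·(minor ij) (rows/columns in the sector order above):
  C_11 = (0.85)(1.00) − (-0.15)(-0.35) = 0.7975
  C_12 = −[(-0.20)(1.00) − (-0.15)(0.00)] = 0.2000
  C_13 = (-0.20)(-0.35) − (0.85)(0.00) = 0.0700
  C_21 = −[(-0.20)(1.00) − (-0.25)(-0.35)] = 0.2875
  C_22 = (0.80)(1.00) − (-0.25)(0.00) = 0.8000
  C_23 = −[(0.80)(-0.35) − (-0.20)(0.00)] = 0.2800
  C_31 = (-0.20)(-0.15) − (-0.25)(0.85) = 0.2425
  C_32 = −[(0.80)(-0.15) − (-0.25)(-0.20)] = 0.1700
  C_33 = (0.80)(0.85) − (-0.20)(-0.20) = 0.6400
det(I−A) = Σ_j (I−A)_1j·C_1j = (0.80)(0.7975) + (-0.20)(0.2000) + (-0.25)(0.0700) = 0.5805
adj(I−A) = Cᵀ =
  [ 0.7975   0.2875   0.2425]
  [ 0.2000   0.8000   0.1700]
  [ 0.0700   0.2800   0.6400]
(I − A)⁻¹ = adj(I−A) / det(I−A) ≈
  [   1.3738     0.4953     0.4177]
  [   0.3445     1.3781     0.2929]
  [   0.1206     0.4823     1.1025]
x = (I − A)⁻¹ d = adj(I−A)·d / det(I−A), with det(I−A) = 0.5805:
  x_P = (0.7975·80 + 0.2875·460 + 0.2425·380) / 0.5805 = 288.20 / 0.5805 ≈ 496.47
  x_S = (0.2000·80 + 0.8000·460 + 0.1700·380) / 0.5805 = 448.60 / 0.5805 ≈ 772.78
  x_L = (0.0700·80 + 0.2800·460 + 0.6400·380) / 0.5805 = 377.60 / 0.5805 ≈ 650.47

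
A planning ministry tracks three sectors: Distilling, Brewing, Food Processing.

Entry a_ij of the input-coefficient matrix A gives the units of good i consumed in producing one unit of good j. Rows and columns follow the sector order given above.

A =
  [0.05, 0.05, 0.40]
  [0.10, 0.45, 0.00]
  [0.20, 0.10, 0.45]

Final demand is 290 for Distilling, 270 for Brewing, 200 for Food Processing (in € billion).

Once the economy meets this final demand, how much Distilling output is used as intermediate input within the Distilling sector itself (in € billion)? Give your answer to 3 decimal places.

I − A =
  [   0.95    -0.05    -0.40]
  [  -0.10     0.55     0.00]
  [  -0.20    -0.10     0.55]
Cofactors of I−A, C_ij = (−1)^(i+j)·(minor ij) (rows/columns in the sector order above):
  C_11 = (0.55)(0.55) − (0.00)(-0.10) = 0.3025
  C_12 = −[(-0.10)(0.55) − (0.00)(-0.20)] = 0.0550
  C_13 = (-0.10)(-0.10) − (0.55)(-0.20) = 0.1200
  C_21 = −[(-0.05)(0.55) − (-0.40)(-0.10)] = 0.0675
  C_22 = (0.95)(0.55) − (-0.40)(-0.20) = 0.4425
  C_23 = −[(0.95)(-0.10) − (-0.05)(-0.20)] = 0.1050
  C_31 = (-0.05)(0.00) − (-0.40)(0.55) = 0.2200
  C_32 = −[(0.95)(0.00) − (-0.40)(-0.10)] = 0.0400
  C_33 = (0.95)(0.55) − (-0.05)(-0.10) = 0.5175
det(I−A) = Σ_j (I−A)_1j·C_1j = (0.95)(0.3025) + (-0.05)(0.0550) + (-0.40)(0.1200) = 0.236625
adj(I−A) = Cᵀ =
  [ 0.3025   0.0675   0.2200]
  [ 0.0550   0.4425   0.0400]
  [ 0.1200   0.1050   0.5175]
(I − A)⁻¹ = adj(I−A) / det(I−A) ≈
  [   1.2784     0.2853     0.9297]
  [   0.2324     1.8700     0.1690]
  [   0.5071     0.4437     2.1870]
First solve x = (I − A)⁻¹ d = adj(I−A)·d / det(I−A); in particular x_1 = (0.3025·290 + 0.0675·270 + 0.2200·200) / 0.236625 = 149.95 / 0.236625 ≈ 633.70312.
Intermediate flow from 1 to 1: z_11 = a_11 · x_1 = 0.05 × 149.95 / 0.236625 = 7.4975 / 0.236625 ≈ 31.685.

z_11 = 31.685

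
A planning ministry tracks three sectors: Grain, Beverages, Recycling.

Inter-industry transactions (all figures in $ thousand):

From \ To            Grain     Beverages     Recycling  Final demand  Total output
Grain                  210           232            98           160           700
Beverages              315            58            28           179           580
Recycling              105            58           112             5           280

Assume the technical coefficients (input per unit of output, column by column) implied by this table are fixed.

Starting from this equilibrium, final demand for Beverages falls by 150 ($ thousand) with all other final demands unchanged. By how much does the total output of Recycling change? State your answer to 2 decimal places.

Technical coefficients a_ij = z_ij / X_j:
  a_GG = 210/700 = 0.30, a_BG = 315/700 = 0.45, a_RG = 105/700 = 0.15
  a_GB = 232/580 = 0.40, a_BB = 58/580 = 0.10, a_RB = 58/580 = 0.10
  a_GR = 98/280 = 0.35, a_BR = 28/280 = 0.10, a_RR = 112/280 = 0.40
I − A =
  [   0.70    -0.40    -0.35]
  [  -0.45     0.90    -0.10]
  [  -0.15    -0.10     0.60]
Cofactors of I−A, C_ij = (−1)^(i+j)·(minor ij) (rows/columns in the sector order above):
  C_11 = (0.90)(0.60) − (-0.10)(-0.10) = 0.5300
  C_12 = −[(-0.45)(0.60) − (-0.10)(-0.15)] = 0.2850
  C_13 = (-0.45)(-0.10) − (0.90)(-0.15) = 0.1800
  C_21 = −[(-0.40)(0.60) − (-0.35)(-0.10)] = 0.2750
  C_22 = (0.70)(0.60) − (-0.35)(-0.15) = 0.3675
  C_23 = −[(0.70)(-0.10) − (-0.40)(-0.15)] = 0.1300
  C_31 = (-0.40)(-0.10) − (-0.35)(0.90) = 0.3550
  C_32 = −[(0.70)(-0.10) − (-0.35)(-0.45)] = 0.2275
  C_33 = (0.70)(0.90) − (-0.40)(-0.45) = 0.4500
det(I−A) = Σ_j (I−A)_1j·C_1j = (0.70)(0.5300) + (-0.40)(0.2850) + (-0.35)(0.1800) = 0.1940
adj(I−A) = Cᵀ =
  [ 0.5300   0.2750   0.3550]
  [ 0.2850   0.3675   0.2275]
  [ 0.1800   0.1300   0.4500]
(I − A)⁻¹ = adj(I−A) / det(I−A) ≈
  [   2.7320     1.4175     1.8299]
  [   1.4691     1.8943     1.1727]
  [   0.9278     0.6701     2.3196]
Δx = (I − A)⁻¹ Δd with Δd having -150 in the Beverages component and 0 elsewhere.
So Δx_R = L_RB · (-150), where L_RB = adj(I−A)_RB / det(I−A) = 0.1300 / 0.1940.
Δx_R = 0.1300 × (-150) / 0.1940 = -19.50 / 0.1940 ≈ -100.52.

Δx_R = -100.52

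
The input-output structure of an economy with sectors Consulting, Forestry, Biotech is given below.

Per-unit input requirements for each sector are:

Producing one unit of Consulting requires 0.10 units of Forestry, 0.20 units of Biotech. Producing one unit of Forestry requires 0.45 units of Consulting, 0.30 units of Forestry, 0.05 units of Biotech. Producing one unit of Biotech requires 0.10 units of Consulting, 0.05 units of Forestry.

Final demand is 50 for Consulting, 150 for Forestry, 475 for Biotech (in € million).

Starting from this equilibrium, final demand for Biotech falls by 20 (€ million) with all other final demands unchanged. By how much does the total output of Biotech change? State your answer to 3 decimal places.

I − A =
  [   1.00    -0.45    -0.10]
  [  -0.10     0.70    -0.05]
  [  -0.20    -0.05     1.00]
Cofactors of I−A, C_ij = (−1)^(i+j)·(minor ij) (rows/columns in the sector order above):
  C_11 = (0.70)(1.00) − (-0.05)(-0.05) = 0.6975
  C_12 = −[(-0.10)(1.00) − (-0.05)(-0.20)] = 0.1100
  C_13 = (-0.10)(-0.05) − (0.70)(-0.20) = 0.1450
  C_21 = −[(-0.45)(1.00) − (-0.10)(-0.05)] = 0.4550
  C_22 = (1.00)(1.00) − (-0.10)(-0.20) = 0.9800
  C_23 = −[(1.00)(-0.05) − (-0.45)(-0.20)] = 0.1400
  C_31 = (-0.45)(-0.05) − (-0.10)(0.70) = 0.0925
  C_32 = −[(1.00)(-0.05) − (-0.10)(-0.10)] = 0.0600
  C_33 = (1.00)(0.70) − (-0.45)(-0.10) = 0.6550
det(I−A) = Σ_j (I−A)_1j·C_1j = (1.00)(0.6975) + (-0.45)(0.1100) + (-0.10)(0.1450) = 0.6335
adj(I−A) = Cᵀ =
  [ 0.6975   0.4550   0.0925]
  [ 0.1100   0.9800   0.0600]
  [ 0.1450   0.1400   0.6550]
(I − A)⁻¹ = adj(I−A) / det(I−A) ≈
  [   1.1010     0.7182     0.1460]
  [   0.1736     1.5470     0.0947]
  [   0.2289     0.2210     1.0339]
Δx = (I − A)⁻¹ Δd with Δd having -20 in the Biotech component and 0 elsewhere.
So Δx_3 = L_33 · (-20), where L_33 = adj(I−A)_33 / det(I−A) = 0.6550 / 0.6335.
Δx_3 = 0.6550 × (-20) / 0.6335 = -13.10 / 0.6335 ≈ -20.679.

Δx_3 = -20.679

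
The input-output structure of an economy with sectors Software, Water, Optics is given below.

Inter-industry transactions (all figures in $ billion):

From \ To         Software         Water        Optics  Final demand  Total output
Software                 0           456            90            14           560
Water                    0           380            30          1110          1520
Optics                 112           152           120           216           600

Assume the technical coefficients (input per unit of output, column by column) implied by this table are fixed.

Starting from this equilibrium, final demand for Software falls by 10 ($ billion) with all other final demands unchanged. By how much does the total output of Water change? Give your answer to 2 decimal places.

Δx_2 = -0.18

Technical coefficients a_ij = z_ij / X_j:
  a_11 = 0/560 = 0.00, a_21 = 0/560 = 0.00, a_31 = 112/560 = 0.20
  a_12 = 456/1520 = 0.30, a_22 = 380/1520 = 0.25, a_32 = 152/1520 = 0.10
  a_13 = 90/600 = 0.15, a_23 = 30/600 = 0.05, a_33 = 120/600 = 0.20
I − A =
  [   1.00    -0.30    -0.15]
  [   0.00     0.75    -0.05]
  [  -0.20    -0.10     0.80]
Cofactors of I−A, C_ij = (−1)^(i+j)·(minor ij) (rows/columns in the sector order above):
  C_11 = (0.75)(0.80) − (-0.05)(-0.10) = 0.5950
  C_12 = −[(0.00)(0.80) − (-0.05)(-0.20)] = 0.0100
  C_13 = (0.00)(-0.10) − (0.75)(-0.20) = 0.1500
  C_21 = −[(-0.30)(0.80) − (-0.15)(-0.10)] = 0.2550
  C_22 = (1.00)(0.80) − (-0.15)(-0.20) = 0.7700
  C_23 = −[(1.00)(-0.10) − (-0.30)(-0.20)] = 0.1600
  C_31 = (-0.30)(-0.05) − (-0.15)(0.75) = 0.1275
  C_32 = −[(1.00)(-0.05) − (-0.15)(0.00)] = 0.0500
  C_33 = (1.00)(0.75) − (-0.30)(0.00) = 0.7500
det(I−A) = Σ_j (I−A)_1j·C_1j = (1.00)(0.5950) + (-0.30)(0.0100) + (-0.15)(0.1500) = 0.5695
adj(I−A) = Cᵀ =
  [ 0.5950   0.2550   0.1275]
  [ 0.0100   0.7700   0.0500]
  [ 0.1500   0.1600   0.7500]
(I − A)⁻¹ = adj(I−A) / det(I−A) ≈
  [   1.0448     0.4478     0.2239]
  [   0.0176     1.3521     0.0878]
  [   0.2634     0.2809     1.3169]
Δx = (I − A)⁻¹ Δd with Δd having -10 in the Software component and 0 elsewhere.
So Δx_2 = L_21 · (-10), where L_21 = adj(I−A)_21 / det(I−A) = 0.0100 / 0.5695.
Δx_2 = 0.0100 × (-10) / 0.5695 = -0.10 / 0.5695 ≈ -0.18.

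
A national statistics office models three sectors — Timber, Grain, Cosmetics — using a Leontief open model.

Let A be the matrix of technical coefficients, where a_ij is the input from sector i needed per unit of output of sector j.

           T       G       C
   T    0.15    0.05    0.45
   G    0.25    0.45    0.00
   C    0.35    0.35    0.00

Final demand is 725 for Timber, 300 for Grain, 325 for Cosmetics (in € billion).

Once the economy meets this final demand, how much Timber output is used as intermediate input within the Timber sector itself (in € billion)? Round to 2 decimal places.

z_TT = 246.86

I − A =
  [   0.85    -0.05    -0.45]
  [  -0.25     0.55     0.00]
  [  -0.35    -0.35     1.00]
Cofactors of I−A, C_ij = (−1)^(i+j)·(minor ij) (rows/columns in the sector order above):
  C_11 = (0.55)(1.00) − (0.00)(-0.35) = 0.5500
  C_12 = −[(-0.25)(1.00) − (0.00)(-0.35)] = 0.2500
  C_13 = (-0.25)(-0.35) − (0.55)(-0.35) = 0.2800
  C_21 = −[(-0.05)(1.00) − (-0.45)(-0.35)] = 0.2075
  C_22 = (0.85)(1.00) − (-0.45)(-0.35) = 0.6925
  C_23 = −[(0.85)(-0.35) − (-0.05)(-0.35)] = 0.3150
  C_31 = (-0.05)(0.00) − (-0.45)(0.55) = 0.2475
  C_32 = −[(0.85)(0.00) − (-0.45)(-0.25)] = 0.1125
  C_33 = (0.85)(0.55) − (-0.05)(-0.25) = 0.4550
det(I−A) = Σ_j (I−A)_1j·C_1j = (0.85)(0.5500) + (-0.05)(0.2500) + (-0.45)(0.2800) = 0.3290
adj(I−A) = Cᵀ =
  [ 0.5500   0.2075   0.2475]
  [ 0.2500   0.6925   0.1125]
  [ 0.2800   0.3150   0.4550]
(I − A)⁻¹ = adj(I−A) / det(I−A) ≈
  [   1.6717     0.6307     0.7523]
  [   0.7599     2.1049     0.3419]
  [   0.8511     0.9574     1.3830]
First solve x = (I − A)⁻¹ d = adj(I−A)·d / det(I−A); in particular x_T = (0.5500·725 + 0.2075·300 + 0.2475·325) / 0.3290 = 541.4375 / 0.3290 ≈ 1645.7067.
Intermediate flow from T to T: z_TT = a_TT · x_T = 0.15 × 541.4375 / 0.3290 = 81.215625 / 0.3290 ≈ 246.86.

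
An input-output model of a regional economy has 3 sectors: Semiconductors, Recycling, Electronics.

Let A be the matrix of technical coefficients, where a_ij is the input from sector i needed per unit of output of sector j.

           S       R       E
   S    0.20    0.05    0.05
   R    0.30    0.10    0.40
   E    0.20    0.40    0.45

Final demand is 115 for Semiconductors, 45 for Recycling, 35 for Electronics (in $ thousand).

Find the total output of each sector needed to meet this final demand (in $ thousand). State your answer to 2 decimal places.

x_S = 178.35, x_R = 246.11, x_E = 307.48

I − A =
  [   0.80    -0.05    -0.05]
  [  -0.30     0.90    -0.40]
  [  -0.20    -0.40     0.55]
Cofactors of I−A, C_ij = (−1)^(i+j)·(minor ij) (rows/columns in the sector order above):
  C_11 = (0.90)(0.55) − (-0.40)(-0.40) = 0.3350
  C_12 = −[(-0.30)(0.55) − (-0.40)(-0.20)] = 0.2450
  C_13 = (-0.30)(-0.40) − (0.90)(-0.20) = 0.3000
  C_21 = −[(-0.05)(0.55) − (-0.05)(-0.40)] = 0.0475
  C_22 = (0.80)(0.55) − (-0.05)(-0.20) = 0.4300
  C_23 = −[(0.80)(-0.40) − (-0.05)(-0.20)] = 0.3300
  C_31 = (-0.05)(-0.40) − (-0.05)(0.90) = 0.0650
  C_32 = −[(0.80)(-0.40) − (-0.05)(-0.30)] = 0.3350
  C_33 = (0.80)(0.90) − (-0.05)(-0.30) = 0.7050
det(I−A) = Σ_j (I−A)_1j·C_1j = (0.80)(0.3350) + (-0.05)(0.2450) + (-0.05)(0.3000) = 0.24075
adj(I−A) = Cᵀ =
  [ 0.3350   0.0475   0.0650]
  [ 0.2450   0.4300   0.3350]
  [ 0.3000   0.3300   0.7050]
(I − A)⁻¹ = adj(I−A) / det(I−A) ≈
  [   1.3915     0.1973     0.2700]
  [   1.0177     1.7861     1.3915]
  [   1.2461     1.3707     2.9283]
x = (I − A)⁻¹ d = adj(I−A)·d / det(I−A), with det(I−A) = 0.24075:
  x_S = (0.3350·115 + 0.0475·45 + 0.0650·35) / 0.24075 = 42.9375 / 0.24075 ≈ 178.35
  x_R = (0.2450·115 + 0.4300·45 + 0.3350·35) / 0.24075 = 59.25 / 0.24075 ≈ 246.11
  x_E = (0.3000·115 + 0.3300·45 + 0.7050·35) / 0.24075 = 74.025 / 0.24075 ≈ 307.48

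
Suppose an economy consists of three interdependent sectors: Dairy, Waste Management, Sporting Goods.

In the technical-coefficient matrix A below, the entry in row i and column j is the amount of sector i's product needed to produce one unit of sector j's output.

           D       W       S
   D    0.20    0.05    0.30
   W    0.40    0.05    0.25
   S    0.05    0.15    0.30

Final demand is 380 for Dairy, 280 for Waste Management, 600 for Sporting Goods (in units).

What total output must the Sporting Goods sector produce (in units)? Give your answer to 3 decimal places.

I − A =
  [   0.80    -0.05    -0.30]
  [  -0.40     0.95    -0.25]
  [  -0.05    -0.15     0.70]
Cofactors of I−A, C_ij = (−1)^(i+j)·(minor ij) (rows/columns in the sector order above):
  C_11 = (0.95)(0.70) − (-0.25)(-0.15) = 0.6275
  C_12 = −[(-0.40)(0.70) − (-0.25)(-0.05)] = 0.2925
  C_13 = (-0.40)(-0.15) − (0.95)(-0.05) = 0.1075
  C_21 = −[(-0.05)(0.70) − (-0.30)(-0.15)] = 0.0800
  C_22 = (0.80)(0.70) − (-0.30)(-0.05) = 0.5450
  C_23 = −[(0.80)(-0.15) − (-0.05)(-0.05)] = 0.1225
  C_31 = (-0.05)(-0.25) − (-0.30)(0.95) = 0.2975
  C_32 = −[(0.80)(-0.25) − (-0.30)(-0.40)] = 0.3200
  C_33 = (0.80)(0.95) − (-0.05)(-0.40) = 0.7400
det(I−A) = Σ_j (I−A)_1j·C_1j = (0.80)(0.6275) + (-0.05)(0.2925) + (-0.30)(0.1075) = 0.455125
adj(I−A) = Cᵀ =
  [ 0.6275   0.0800   0.2975]
  [ 0.2925   0.5450   0.3200]
  [ 0.1075   0.1225   0.7400]
(I − A)⁻¹ = adj(I−A) / det(I−A) ≈
  [   1.3787     0.1758     0.6537]
  [   0.6427     1.1975     0.7031]
  [   0.2362     0.2692     1.6259]
x = (I − A)⁻¹ d = adj(I−A)·d / det(I−A), with det(I−A) = 0.455125:
  x_D = (0.6275·380 + 0.0800·280 + 0.2975·600) / 0.455125 = 439.35 / 0.455125 ≈ 965.339
  x_W = (0.2925·380 + 0.5450·280 + 0.3200·600) / 0.455125 = 455.75 / 0.455125 ≈ 1001.373
  x_S = (0.1075·380 + 0.1225·280 + 0.7400·600) / 0.455125 = 519.15 / 0.455125 ≈ 1140.676

x_S = 1140.676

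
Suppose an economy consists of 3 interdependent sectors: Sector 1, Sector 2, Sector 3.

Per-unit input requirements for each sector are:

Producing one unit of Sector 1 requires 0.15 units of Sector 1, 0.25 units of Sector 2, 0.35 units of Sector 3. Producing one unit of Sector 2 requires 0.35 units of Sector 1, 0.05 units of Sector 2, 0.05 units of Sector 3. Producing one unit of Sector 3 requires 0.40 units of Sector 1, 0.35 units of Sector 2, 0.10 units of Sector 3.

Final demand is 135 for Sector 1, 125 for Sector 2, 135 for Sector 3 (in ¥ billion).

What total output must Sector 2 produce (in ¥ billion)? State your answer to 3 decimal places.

x_2 = 395.135

I − A =
  [   0.85    -0.35    -0.40]
  [  -0.25     0.95    -0.35]
  [  -0.35    -0.05     0.90]
Cofactors of I−A, C_ij = (−1)^(i+j)·(minor ij) (rows/columns in the sector order above):
  C_11 = (0.95)(0.90) − (-0.35)(-0.05) = 0.8375
  C_12 = −[(-0.25)(0.90) − (-0.35)(-0.35)] = 0.3475
  C_13 = (-0.25)(-0.05) − (0.95)(-0.35) = 0.3450
  C_21 = −[(-0.35)(0.90) − (-0.40)(-0.05)] = 0.3350
  C_22 = (0.85)(0.90) − (-0.40)(-0.35) = 0.6250
  C_23 = −[(0.85)(-0.05) − (-0.35)(-0.35)] = 0.1650
  C_31 = (-0.35)(-0.35) − (-0.40)(0.95) = 0.5025
  C_32 = −[(0.85)(-0.35) − (-0.40)(-0.25)] = 0.3975
  C_33 = (0.85)(0.95) − (-0.35)(-0.25) = 0.7200
det(I−A) = Σ_j (I−A)_1j·C_1j = (0.85)(0.8375) + (-0.35)(0.3475) + (-0.40)(0.3450) = 0.45225
adj(I−A) = Cᵀ =
  [ 0.8375   0.3350   0.5025]
  [ 0.3475   0.6250   0.3975]
  [ 0.3450   0.1650   0.7200]
(I − A)⁻¹ = adj(I−A) / det(I−A) ≈
  [   1.8519     0.7407     1.1111]
  [   0.7684     1.3820     0.8789]
  [   0.7629     0.3648     1.5920]
x = (I − A)⁻¹ d = adj(I−A)·d / det(I−A), with det(I−A) = 0.45225:
  x_1 = (0.8375·135 + 0.3350·125 + 0.5025·135) / 0.45225 = 222.775 / 0.45225 ≈ 492.593
  x_2 = (0.3475·135 + 0.6250·125 + 0.3975·135) / 0.45225 = 178.70 / 0.45225 ≈ 395.135
  x_3 = (0.3450·135 + 0.1650·125 + 0.7200·135) / 0.45225 = 164.40 / 0.45225 ≈ 363.516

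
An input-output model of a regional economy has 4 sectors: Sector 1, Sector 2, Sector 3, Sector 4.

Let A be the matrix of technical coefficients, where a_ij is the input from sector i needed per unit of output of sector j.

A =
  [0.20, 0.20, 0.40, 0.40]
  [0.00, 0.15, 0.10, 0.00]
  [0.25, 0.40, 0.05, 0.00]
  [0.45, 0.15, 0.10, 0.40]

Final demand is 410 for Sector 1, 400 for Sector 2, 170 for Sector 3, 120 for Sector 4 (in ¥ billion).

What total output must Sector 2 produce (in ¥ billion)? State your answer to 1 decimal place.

I − A =
  [   0.80    -0.20    -0.40    -0.40]
  [   0.00     0.85    -0.10     0.00]
  [  -0.25    -0.40     0.95     0.00]
  [  -0.45    -0.15    -0.10     0.60]
Compute the cofactors C_ij = (−1)^(i+j)·(3×3 minor ij) of I−A; the adjugate is their transpose:
adj(I−A) = Cᵀ =
  [ 0.460500   0.283000   0.256000   0.307000]
  [ 0.015000   0.215000   0.030000   0.010000]
  [ 0.127500   0.165000   0.255000   0.085000]
  [ 0.370375   0.293500   0.242000   0.524000]
det(I−A) = Σ_j (I−A)_1j·C_1j = (0.80)(0.460500) + (-0.20)(0.015000) + (-0.40)(0.127500) + (-0.40)(0.370375) = 0.16625
(I − A)⁻¹ = adj(I−A) / det(I−A) ≈
  [   2.7699     1.7023     1.5398     1.8466]
  [   0.0902     1.2932     0.1805     0.0602]
  [   0.7669     0.9925     1.5338     0.5113]
  [   2.2278     1.7654     1.4556     3.1519]
x = (I − A)⁻¹ d = adj(I−A)·d / det(I−A), with det(I−A) = 0.16625:
  x_1 = (0.460500·410 + 0.283000·400 + 0.256000·170 + 0.307000·120) / 0.16625 = 382.365 / 0.16625 ≈ 2299.9
  x_2 = (0.015000·410 + 0.215000·400 + 0.030000·170 + 0.010000·120) / 0.16625 = 98.45 / 0.16625 ≈ 592.2
  x_3 = (0.127500·410 + 0.165000·400 + 0.255000·170 + 0.085000·120) / 0.16625 = 171.825 / 0.16625 ≈ 1033.5
  x_4 = (0.370375·410 + 0.293500·400 + 0.242000·170 + 0.524000·120) / 0.16625 = 373.27375 / 0.16625 ≈ 2245.3

x_2 = 592.2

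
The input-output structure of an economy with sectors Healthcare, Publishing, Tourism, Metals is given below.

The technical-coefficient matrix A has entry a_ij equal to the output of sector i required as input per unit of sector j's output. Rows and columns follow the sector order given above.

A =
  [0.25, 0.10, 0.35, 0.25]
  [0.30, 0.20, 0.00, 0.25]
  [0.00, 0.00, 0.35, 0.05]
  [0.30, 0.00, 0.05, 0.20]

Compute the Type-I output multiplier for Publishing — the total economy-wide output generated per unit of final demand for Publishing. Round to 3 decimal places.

m_2 = 1.648

I − A =
  [   0.75    -0.10    -0.35    -0.25]
  [  -0.30     0.80     0.00    -0.25]
  [   0.00     0.00     0.65    -0.05]
  [  -0.30     0.00    -0.05     0.80]
Compute the cofactors C_ij = (−1)^(i+j)·(3×3 minor ij) of I−A; the adjugate is their transpose:
adj(I−A) = Cᵀ =
  [ 0.414000   0.051750   0.235250   0.160250]
  [ 0.204000   0.334125   0.123375   0.175875]
  [ 0.012000   0.001500   0.388500   0.028500]
  [ 0.156000   0.019500   0.112500   0.370500]
det(I−A) = Σ_j (I−A)_1j·C_1j = (0.75)(0.414000) + (-0.10)(0.204000) + (-0.35)(0.012000) + (-0.25)(0.156000) = 0.2469
(I − A)⁻¹ = adj(I−A) / det(I−A) ≈
  [   1.6768     0.2096     0.9528     0.6490]
  [   0.8262     1.3533     0.4997     0.7123]
  [   0.0486     0.0061     1.5735     0.1154]
  [   0.6318     0.0790     0.4557     1.5006]
The output multiplier for sector j is the column-j sum of the Leontief inverse (I − A)⁻¹ = adj(I−A) / det(I−A).
Column 2 of adj(I−A): (0.051750, 0.334125, 0.001500, 0.019500); det(I−A) = 0.2469.
m_2 = (0.051750 + 0.334125 + 0.001500 + 0.019500) / 0.2469 = 0.406875 / 0.2469 ≈ 1.648.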